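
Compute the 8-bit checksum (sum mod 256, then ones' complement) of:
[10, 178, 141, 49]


Sum = 378 mod 256 = 122
Complement = 133

133


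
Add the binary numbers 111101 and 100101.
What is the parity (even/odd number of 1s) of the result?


111101 = 61
100101 = 37
Sum = 98 = 1100010
1s count = 3

odd parity (3 ones in 1100010)


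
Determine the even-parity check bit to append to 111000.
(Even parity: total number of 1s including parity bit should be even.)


Number of 1s in data: 3
Parity bit: 1

1


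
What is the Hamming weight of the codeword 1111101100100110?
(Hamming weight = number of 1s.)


Counting 1s in 1111101100100110

10


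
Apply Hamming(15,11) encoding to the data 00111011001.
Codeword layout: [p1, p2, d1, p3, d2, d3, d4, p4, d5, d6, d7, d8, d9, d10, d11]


Parity bits: p1=0, p2=0, p3=0, p4=0

000001101011001


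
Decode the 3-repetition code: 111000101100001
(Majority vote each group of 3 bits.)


Groups: 111, 000, 101, 100, 001
Majority votes: 10100

10100


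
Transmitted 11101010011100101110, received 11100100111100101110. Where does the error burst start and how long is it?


XOR: 00001110100000000000

Burst at position 4, length 5


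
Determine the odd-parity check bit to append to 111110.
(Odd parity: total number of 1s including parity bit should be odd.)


Number of 1s in data: 5
Parity bit: 0

0


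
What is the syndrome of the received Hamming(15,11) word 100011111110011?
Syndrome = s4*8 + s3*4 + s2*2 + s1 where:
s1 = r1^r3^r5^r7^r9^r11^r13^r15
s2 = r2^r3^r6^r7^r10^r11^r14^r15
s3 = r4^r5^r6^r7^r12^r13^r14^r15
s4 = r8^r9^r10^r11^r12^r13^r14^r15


s1=0, s2=0, s3=1, s4=0

Syndrome = 4 (error at position 4)


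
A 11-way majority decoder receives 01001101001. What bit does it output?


Ones: 5 out of 11
Threshold: 6

0 (5/11 voted 1)


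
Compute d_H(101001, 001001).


XOR: 100000
Count of 1s: 1

1


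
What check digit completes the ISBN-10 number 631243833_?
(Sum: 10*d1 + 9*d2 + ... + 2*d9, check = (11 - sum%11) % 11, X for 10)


Weighted sum: 195
195 mod 11 = 8

Check digit: 3


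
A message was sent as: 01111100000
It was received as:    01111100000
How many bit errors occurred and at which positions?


XOR: 00000000000

0 errors (received matches sent)


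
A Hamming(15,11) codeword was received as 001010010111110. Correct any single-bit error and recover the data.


Syndrome = 0: no error detected

Data: 11000111110 (no errors)


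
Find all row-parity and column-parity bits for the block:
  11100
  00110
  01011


Row parities: 101
Column parities: 10001

Row P: 101, Col P: 10001, Corner: 0


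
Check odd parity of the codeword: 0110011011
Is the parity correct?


Number of 1s: 6

No, parity error (6 ones)


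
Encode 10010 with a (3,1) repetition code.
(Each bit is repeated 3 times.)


Each bit -> 3 copies

111000000111000


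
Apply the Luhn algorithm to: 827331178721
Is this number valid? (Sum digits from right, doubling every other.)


Luhn sum = 52
52 mod 10 = 2

Invalid (Luhn sum mod 10 = 2)


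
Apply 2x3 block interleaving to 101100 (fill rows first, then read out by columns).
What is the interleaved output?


Matrix:
  101
  100
Read columns: 110010

110010


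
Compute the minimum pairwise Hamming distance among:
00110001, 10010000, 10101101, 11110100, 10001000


Comparing all pairs, minimum distance: 2
Can detect 1 errors, correct 0 errors

2


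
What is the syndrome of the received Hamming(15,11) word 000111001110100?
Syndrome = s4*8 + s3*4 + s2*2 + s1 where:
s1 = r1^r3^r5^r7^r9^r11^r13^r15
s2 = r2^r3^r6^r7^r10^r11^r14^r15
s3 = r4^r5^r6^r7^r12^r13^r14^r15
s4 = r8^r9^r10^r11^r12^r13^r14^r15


s1=0, s2=1, s3=0, s4=0

Syndrome = 2 (error at position 2)


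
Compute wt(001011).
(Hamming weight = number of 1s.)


Counting 1s in 001011

3


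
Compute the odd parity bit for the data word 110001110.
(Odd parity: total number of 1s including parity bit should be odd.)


Number of 1s in data: 5
Parity bit: 0

0


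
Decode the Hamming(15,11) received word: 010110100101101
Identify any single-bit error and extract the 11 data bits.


Syndrome = 0: no error detected

Data: 01010101101 (no errors)


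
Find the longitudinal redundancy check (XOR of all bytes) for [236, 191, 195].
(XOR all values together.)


XOR chain: 236 ^ 191 ^ 195 = 144

144


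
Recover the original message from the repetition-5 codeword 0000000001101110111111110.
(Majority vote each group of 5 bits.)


Groups: 00000, 00001, 10111, 01111, 11110
Majority votes: 00111

00111


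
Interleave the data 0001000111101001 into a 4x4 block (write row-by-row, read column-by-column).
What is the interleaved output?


Matrix:
  0001
  0001
  1110
  1001
Read columns: 0011001000101101

0011001000101101


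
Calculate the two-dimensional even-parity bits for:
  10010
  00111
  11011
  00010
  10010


Row parities: 01010
Column parities: 11110

Row P: 01010, Col P: 11110, Corner: 0


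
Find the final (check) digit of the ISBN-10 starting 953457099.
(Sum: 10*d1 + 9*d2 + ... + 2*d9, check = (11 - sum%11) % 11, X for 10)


Weighted sum: 297
297 mod 11 = 0

Check digit: 0


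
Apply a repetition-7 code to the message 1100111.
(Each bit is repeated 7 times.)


Each bit -> 7 copies

1111111111111100000000000000111111111111111111111


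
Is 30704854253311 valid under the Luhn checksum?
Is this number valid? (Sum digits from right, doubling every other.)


Luhn sum = 53
53 mod 10 = 3

Invalid (Luhn sum mod 10 = 3)


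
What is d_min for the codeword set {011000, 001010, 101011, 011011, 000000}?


Comparing all pairs, minimum distance: 2
Can detect 1 errors, correct 0 errors

2


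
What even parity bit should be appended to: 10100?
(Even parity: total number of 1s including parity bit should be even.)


Number of 1s in data: 2
Parity bit: 0

0


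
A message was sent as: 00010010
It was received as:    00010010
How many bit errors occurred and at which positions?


XOR: 00000000

0 errors (received matches sent)


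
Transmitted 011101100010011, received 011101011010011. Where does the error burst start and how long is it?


XOR: 000000111000000

Burst at position 6, length 3


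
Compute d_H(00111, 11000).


XOR: 11111
Count of 1s: 5

5


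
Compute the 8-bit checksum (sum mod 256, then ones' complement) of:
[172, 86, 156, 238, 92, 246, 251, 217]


Sum = 1458 mod 256 = 178
Complement = 77

77


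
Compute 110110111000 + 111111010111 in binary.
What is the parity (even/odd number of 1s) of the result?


110110111000 = 3512
111111010111 = 4055
Sum = 7567 = 1110110001111
1s count = 9

odd parity (9 ones in 1110110001111)


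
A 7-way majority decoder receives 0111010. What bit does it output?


Ones: 4 out of 7
Threshold: 4

1 (4/7 voted 1)


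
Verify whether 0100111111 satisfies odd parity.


Number of 1s: 7

Yes, parity is correct (7 ones)


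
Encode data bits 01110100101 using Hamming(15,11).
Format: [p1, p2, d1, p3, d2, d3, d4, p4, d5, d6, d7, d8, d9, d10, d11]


Parity bits: p1=0, p2=0, p3=1, p4=1

000111110100101


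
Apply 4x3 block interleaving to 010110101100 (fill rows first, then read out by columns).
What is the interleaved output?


Matrix:
  010
  110
  101
  100
Read columns: 011111000010

011111000010


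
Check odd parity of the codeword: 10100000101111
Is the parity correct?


Number of 1s: 7

Yes, parity is correct (7 ones)


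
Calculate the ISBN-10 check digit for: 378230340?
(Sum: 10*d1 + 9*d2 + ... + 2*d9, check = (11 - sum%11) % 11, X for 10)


Weighted sum: 213
213 mod 11 = 4

Check digit: 7


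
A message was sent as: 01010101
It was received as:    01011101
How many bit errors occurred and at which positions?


XOR: 00001000

1 error(s) at position(s): 4


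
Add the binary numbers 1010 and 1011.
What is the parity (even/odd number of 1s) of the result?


1010 = 10
1011 = 11
Sum = 21 = 10101
1s count = 3

odd parity (3 ones in 10101)


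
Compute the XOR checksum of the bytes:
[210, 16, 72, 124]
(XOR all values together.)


XOR chain: 210 ^ 16 ^ 72 ^ 124 = 246

246


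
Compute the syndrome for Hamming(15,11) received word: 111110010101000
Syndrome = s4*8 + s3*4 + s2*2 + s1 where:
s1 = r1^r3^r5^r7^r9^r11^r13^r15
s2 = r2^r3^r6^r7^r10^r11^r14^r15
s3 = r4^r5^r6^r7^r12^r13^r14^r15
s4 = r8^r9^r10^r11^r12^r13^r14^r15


s1=1, s2=1, s3=1, s4=1

Syndrome = 15 (error at position 15)


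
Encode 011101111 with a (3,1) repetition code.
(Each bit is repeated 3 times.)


Each bit -> 3 copies

000111111111000111111111111


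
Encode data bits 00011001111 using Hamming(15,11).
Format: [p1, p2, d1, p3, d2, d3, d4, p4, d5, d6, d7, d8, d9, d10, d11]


Parity bits: p1=0, p2=1, p3=1, p4=1

010100111001111


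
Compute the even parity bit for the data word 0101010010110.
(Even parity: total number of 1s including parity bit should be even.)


Number of 1s in data: 6
Parity bit: 0

0


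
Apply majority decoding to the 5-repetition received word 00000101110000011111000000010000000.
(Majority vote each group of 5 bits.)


Groups: 00000, 10111, 00000, 11111, 00000, 00100, 00000
Majority votes: 0101000

0101000


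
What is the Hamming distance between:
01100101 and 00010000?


XOR: 01110101
Count of 1s: 5

5


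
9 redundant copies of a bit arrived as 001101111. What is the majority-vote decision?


Ones: 6 out of 9
Threshold: 5

1 (6/9 voted 1)


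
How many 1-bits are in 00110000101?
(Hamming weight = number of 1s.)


Counting 1s in 00110000101

4


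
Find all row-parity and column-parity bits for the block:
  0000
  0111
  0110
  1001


Row parities: 0100
Column parities: 1000

Row P: 0100, Col P: 1000, Corner: 1


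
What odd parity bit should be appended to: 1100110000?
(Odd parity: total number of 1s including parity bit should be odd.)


Number of 1s in data: 4
Parity bit: 1

1


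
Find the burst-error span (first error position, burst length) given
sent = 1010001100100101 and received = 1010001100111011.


XOR: 0000000000011110

Burst at position 11, length 4


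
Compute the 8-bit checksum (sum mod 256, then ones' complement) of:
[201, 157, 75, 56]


Sum = 489 mod 256 = 233
Complement = 22

22


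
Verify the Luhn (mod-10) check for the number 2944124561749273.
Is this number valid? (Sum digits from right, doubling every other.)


Luhn sum = 74
74 mod 10 = 4

Invalid (Luhn sum mod 10 = 4)


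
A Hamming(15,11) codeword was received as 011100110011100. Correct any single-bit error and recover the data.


Syndrome = 0: no error detected

Data: 10010011100 (no errors)


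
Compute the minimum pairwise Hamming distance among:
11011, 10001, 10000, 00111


Comparing all pairs, minimum distance: 1
Can detect 0 errors, correct 0 errors

1


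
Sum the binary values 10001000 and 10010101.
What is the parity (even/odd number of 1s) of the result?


10001000 = 136
10010101 = 149
Sum = 285 = 100011101
1s count = 5

odd parity (5 ones in 100011101)


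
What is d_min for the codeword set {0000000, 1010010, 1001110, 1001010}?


Comparing all pairs, minimum distance: 1
Can detect 0 errors, correct 0 errors

1


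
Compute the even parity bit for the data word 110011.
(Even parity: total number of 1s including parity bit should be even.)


Number of 1s in data: 4
Parity bit: 0

0


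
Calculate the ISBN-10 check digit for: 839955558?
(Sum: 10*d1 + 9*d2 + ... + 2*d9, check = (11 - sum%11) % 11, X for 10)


Weighted sum: 348
348 mod 11 = 7

Check digit: 4


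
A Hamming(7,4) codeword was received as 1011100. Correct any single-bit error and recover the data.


Syndrome = 3: error at position 3

Data: 0100 (corrected bit 3)


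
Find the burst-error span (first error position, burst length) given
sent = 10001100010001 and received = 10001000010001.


XOR: 00000100000000

Burst at position 5, length 1


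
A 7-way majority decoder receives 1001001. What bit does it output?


Ones: 3 out of 7
Threshold: 4

0 (3/7 voted 1)


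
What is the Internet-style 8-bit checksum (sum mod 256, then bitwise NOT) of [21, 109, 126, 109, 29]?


Sum = 394 mod 256 = 138
Complement = 117

117


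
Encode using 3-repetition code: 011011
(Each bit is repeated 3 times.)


Each bit -> 3 copies

000111111000111111


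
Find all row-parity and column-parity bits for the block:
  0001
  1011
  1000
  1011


Row parities: 1111
Column parities: 1001

Row P: 1111, Col P: 1001, Corner: 0


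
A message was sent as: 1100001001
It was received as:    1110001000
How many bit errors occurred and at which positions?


XOR: 0010000001

2 error(s) at position(s): 2, 9


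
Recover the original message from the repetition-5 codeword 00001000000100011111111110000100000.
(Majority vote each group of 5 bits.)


Groups: 00001, 00000, 01000, 11111, 11111, 00001, 00000
Majority votes: 0001100

0001100


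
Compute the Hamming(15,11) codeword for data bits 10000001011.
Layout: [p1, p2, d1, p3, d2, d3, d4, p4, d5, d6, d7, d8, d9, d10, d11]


Parity bits: p1=0, p2=1, p3=1, p4=1

011100010001011


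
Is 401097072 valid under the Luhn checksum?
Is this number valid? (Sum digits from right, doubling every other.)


Luhn sum = 26
26 mod 10 = 6

Invalid (Luhn sum mod 10 = 6)


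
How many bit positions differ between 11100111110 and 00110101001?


XOR: 11010010111
Count of 1s: 7

7


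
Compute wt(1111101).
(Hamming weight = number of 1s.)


Counting 1s in 1111101

6


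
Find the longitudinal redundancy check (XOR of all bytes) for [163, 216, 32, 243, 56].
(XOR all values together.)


XOR chain: 163 ^ 216 ^ 32 ^ 243 ^ 56 = 144

144


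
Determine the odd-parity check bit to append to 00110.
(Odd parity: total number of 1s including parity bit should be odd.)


Number of 1s in data: 2
Parity bit: 1

1


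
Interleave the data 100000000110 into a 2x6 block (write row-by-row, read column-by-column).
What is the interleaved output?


Matrix:
  100000
  000110
Read columns: 100000010100

100000010100


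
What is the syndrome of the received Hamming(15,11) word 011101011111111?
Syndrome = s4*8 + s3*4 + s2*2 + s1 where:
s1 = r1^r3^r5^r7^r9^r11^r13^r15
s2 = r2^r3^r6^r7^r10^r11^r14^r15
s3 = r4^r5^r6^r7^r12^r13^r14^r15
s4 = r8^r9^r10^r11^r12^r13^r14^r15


s1=1, s2=1, s3=0, s4=0

Syndrome = 3 (error at position 3)


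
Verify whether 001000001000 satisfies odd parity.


Number of 1s: 2

No, parity error (2 ones)


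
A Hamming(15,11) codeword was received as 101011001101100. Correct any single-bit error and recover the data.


Syndrome = 3: error at position 3

Data: 01101101100 (corrected bit 3)


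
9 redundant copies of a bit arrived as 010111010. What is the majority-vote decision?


Ones: 5 out of 9
Threshold: 5

1 (5/9 voted 1)


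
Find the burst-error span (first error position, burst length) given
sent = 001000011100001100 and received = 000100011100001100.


XOR: 001100000000000000

Burst at position 2, length 2


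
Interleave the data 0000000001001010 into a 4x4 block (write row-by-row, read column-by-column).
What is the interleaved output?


Matrix:
  0000
  0000
  0100
  1010
Read columns: 0001001000010000

0001001000010000


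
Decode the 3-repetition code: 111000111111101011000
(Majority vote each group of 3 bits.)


Groups: 111, 000, 111, 111, 101, 011, 000
Majority votes: 1011110

1011110


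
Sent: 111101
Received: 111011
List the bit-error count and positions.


XOR: 000110

2 error(s) at position(s): 3, 4


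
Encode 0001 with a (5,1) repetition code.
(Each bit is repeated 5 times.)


Each bit -> 5 copies

00000000000000011111


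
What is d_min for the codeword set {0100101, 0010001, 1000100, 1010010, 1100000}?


Comparing all pairs, minimum distance: 2
Can detect 1 errors, correct 0 errors

2


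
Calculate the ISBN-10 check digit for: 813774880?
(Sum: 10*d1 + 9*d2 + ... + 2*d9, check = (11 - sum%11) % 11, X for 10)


Weighted sum: 280
280 mod 11 = 5

Check digit: 6


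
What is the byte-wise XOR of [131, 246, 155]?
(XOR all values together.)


XOR chain: 131 ^ 246 ^ 155 = 238

238


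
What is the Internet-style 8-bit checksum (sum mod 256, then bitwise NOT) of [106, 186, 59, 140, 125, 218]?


Sum = 834 mod 256 = 66
Complement = 189

189


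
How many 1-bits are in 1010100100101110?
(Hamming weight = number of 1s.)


Counting 1s in 1010100100101110

8


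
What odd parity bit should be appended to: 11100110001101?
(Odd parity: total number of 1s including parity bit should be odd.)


Number of 1s in data: 8
Parity bit: 1

1


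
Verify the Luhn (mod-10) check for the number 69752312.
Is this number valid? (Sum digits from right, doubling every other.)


Luhn sum = 33
33 mod 10 = 3

Invalid (Luhn sum mod 10 = 3)


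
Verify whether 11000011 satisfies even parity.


Number of 1s: 4

Yes, parity is correct (4 ones)


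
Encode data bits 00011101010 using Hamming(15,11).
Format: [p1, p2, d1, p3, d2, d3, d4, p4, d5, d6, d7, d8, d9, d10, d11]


Parity bits: p1=0, p2=1, p3=1, p4=0

010100101101010


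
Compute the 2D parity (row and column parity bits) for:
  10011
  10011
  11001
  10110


Row parities: 1111
Column parities: 01111

Row P: 1111, Col P: 01111, Corner: 0


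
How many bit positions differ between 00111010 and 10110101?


XOR: 10001111
Count of 1s: 5

5


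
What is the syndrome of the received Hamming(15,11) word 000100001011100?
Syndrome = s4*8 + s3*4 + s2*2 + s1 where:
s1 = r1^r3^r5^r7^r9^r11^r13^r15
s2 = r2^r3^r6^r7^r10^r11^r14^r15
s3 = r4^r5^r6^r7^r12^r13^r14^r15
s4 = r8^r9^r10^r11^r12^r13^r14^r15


s1=1, s2=1, s3=1, s4=0

Syndrome = 7 (error at position 7)


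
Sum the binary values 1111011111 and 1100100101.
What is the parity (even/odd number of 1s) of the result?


1111011111 = 991
1100100101 = 805
Sum = 1796 = 11100000100
1s count = 4

even parity (4 ones in 11100000100)


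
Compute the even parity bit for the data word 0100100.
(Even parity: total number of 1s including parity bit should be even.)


Number of 1s in data: 2
Parity bit: 0

0


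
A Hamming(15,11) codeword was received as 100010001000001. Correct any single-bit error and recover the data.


Syndrome = 2: error at position 2

Data: 01001000001 (corrected bit 2)


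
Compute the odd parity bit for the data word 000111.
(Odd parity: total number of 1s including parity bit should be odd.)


Number of 1s in data: 3
Parity bit: 0

0


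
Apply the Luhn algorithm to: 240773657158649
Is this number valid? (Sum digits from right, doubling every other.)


Luhn sum = 79
79 mod 10 = 9

Invalid (Luhn sum mod 10 = 9)


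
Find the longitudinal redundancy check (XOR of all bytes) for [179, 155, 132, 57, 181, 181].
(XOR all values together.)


XOR chain: 179 ^ 155 ^ 132 ^ 57 ^ 181 ^ 181 = 149

149


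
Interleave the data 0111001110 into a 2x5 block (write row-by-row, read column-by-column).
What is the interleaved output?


Matrix:
  01110
  01110
Read columns: 0011111100

0011111100


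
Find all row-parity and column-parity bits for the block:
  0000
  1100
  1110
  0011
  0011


Row parities: 00100
Column parities: 0010

Row P: 00100, Col P: 0010, Corner: 1


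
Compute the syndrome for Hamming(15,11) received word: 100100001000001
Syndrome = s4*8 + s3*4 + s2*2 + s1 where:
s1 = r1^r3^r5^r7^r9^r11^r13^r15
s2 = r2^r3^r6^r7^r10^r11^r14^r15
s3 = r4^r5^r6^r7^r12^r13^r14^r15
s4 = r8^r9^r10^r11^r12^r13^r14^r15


s1=1, s2=1, s3=0, s4=0

Syndrome = 3 (error at position 3)


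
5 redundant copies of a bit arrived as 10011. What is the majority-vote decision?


Ones: 3 out of 5
Threshold: 3

1 (3/5 voted 1)


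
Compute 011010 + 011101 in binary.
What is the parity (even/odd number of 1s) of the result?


011010 = 26
011101 = 29
Sum = 55 = 110111
1s count = 5

odd parity (5 ones in 110111)


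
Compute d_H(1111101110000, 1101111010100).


XOR: 0010010100100
Count of 1s: 4

4


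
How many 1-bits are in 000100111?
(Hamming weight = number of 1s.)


Counting 1s in 000100111

4


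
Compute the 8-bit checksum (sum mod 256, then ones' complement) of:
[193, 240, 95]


Sum = 528 mod 256 = 16
Complement = 239

239


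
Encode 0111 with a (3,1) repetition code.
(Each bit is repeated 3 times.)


Each bit -> 3 copies

000111111111


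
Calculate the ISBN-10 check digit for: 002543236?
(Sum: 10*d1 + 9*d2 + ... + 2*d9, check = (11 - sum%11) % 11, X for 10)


Weighted sum: 119
119 mod 11 = 9

Check digit: 2


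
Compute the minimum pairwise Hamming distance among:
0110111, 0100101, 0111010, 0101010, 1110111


Comparing all pairs, minimum distance: 1
Can detect 0 errors, correct 0 errors

1


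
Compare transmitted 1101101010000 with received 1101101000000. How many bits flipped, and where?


XOR: 0000000010000

1 error(s) at position(s): 8


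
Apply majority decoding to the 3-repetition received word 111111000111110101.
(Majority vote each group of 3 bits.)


Groups: 111, 111, 000, 111, 110, 101
Majority votes: 110111

110111


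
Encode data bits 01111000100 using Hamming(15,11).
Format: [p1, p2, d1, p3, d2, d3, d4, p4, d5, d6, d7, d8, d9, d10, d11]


Parity bits: p1=0, p2=0, p3=0, p4=0

000011101000100


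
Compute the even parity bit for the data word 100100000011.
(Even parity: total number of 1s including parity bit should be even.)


Number of 1s in data: 4
Parity bit: 0

0


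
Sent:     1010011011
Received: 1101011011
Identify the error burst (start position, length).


XOR: 0111000000

Burst at position 1, length 3


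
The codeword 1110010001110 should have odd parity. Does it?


Number of 1s: 7

Yes, parity is correct (7 ones)


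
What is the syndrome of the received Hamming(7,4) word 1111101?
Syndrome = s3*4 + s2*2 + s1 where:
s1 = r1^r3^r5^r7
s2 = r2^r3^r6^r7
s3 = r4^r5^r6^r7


s1=0, s2=1, s3=1

Syndrome = 6 (error at position 6)


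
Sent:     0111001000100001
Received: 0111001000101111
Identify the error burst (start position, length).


XOR: 0000000000001110

Burst at position 12, length 3


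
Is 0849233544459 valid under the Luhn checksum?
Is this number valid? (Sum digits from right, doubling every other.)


Luhn sum = 58
58 mod 10 = 8

Invalid (Luhn sum mod 10 = 8)


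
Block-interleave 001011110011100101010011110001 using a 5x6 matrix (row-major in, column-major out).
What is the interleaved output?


Matrix:
  001011
  110011
  100101
  010011
  110001
Read columns: 011010101110000001001101011111

011010101110000001001101011111


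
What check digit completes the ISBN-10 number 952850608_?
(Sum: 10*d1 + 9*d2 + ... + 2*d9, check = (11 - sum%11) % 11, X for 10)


Weighted sum: 277
277 mod 11 = 2

Check digit: 9


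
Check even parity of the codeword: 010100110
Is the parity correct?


Number of 1s: 4

Yes, parity is correct (4 ones)


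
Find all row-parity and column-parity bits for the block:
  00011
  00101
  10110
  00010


Row parities: 0011
Column parities: 10010

Row P: 0011, Col P: 10010, Corner: 0


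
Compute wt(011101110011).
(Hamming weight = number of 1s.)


Counting 1s in 011101110011

8


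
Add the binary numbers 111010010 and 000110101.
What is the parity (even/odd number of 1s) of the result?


111010010 = 466
000110101 = 53
Sum = 519 = 1000000111
1s count = 4

even parity (4 ones in 1000000111)


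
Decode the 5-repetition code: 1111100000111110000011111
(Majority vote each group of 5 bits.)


Groups: 11111, 00000, 11111, 00000, 11111
Majority votes: 10101

10101


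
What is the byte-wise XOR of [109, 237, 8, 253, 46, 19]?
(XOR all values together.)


XOR chain: 109 ^ 237 ^ 8 ^ 253 ^ 46 ^ 19 = 72

72


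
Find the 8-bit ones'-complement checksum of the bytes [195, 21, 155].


Sum = 371 mod 256 = 115
Complement = 140

140


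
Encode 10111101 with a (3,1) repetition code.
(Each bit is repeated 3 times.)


Each bit -> 3 copies

111000111111111111000111


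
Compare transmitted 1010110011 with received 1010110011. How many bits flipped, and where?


XOR: 0000000000

0 errors (received matches sent)


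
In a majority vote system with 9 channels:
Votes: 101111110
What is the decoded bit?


Ones: 7 out of 9
Threshold: 5

1 (7/9 voted 1)


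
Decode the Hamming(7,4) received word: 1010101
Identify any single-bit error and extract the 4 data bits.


Syndrome = 0: no error detected

Data: 1101 (no errors)


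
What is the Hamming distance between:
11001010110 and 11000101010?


XOR: 00001111100
Count of 1s: 5

5


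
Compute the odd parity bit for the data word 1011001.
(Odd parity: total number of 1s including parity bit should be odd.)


Number of 1s in data: 4
Parity bit: 1

1


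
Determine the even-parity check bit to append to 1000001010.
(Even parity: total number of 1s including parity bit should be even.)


Number of 1s in data: 3
Parity bit: 1

1


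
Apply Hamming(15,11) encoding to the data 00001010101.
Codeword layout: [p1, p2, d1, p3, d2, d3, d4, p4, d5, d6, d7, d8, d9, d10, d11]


Parity bits: p1=0, p2=0, p3=0, p4=0

000000001010101


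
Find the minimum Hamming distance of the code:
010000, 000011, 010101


Comparing all pairs, minimum distance: 2
Can detect 1 errors, correct 0 errors

2


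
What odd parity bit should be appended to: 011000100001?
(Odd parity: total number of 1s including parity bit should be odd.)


Number of 1s in data: 4
Parity bit: 1

1


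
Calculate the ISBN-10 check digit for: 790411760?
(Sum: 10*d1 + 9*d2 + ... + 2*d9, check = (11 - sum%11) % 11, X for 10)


Weighted sum: 236
236 mod 11 = 5

Check digit: 6


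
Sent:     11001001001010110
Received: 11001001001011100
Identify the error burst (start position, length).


XOR: 00000000000001010

Burst at position 13, length 3


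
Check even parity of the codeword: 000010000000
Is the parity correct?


Number of 1s: 1

No, parity error (1 ones)


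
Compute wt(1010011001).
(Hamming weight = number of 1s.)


Counting 1s in 1010011001

5


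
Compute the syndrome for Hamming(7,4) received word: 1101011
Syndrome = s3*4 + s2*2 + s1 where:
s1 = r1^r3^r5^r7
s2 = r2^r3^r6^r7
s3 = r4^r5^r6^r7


s1=0, s2=1, s3=1

Syndrome = 6 (error at position 6)


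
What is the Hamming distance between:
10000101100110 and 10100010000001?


XOR: 00100111100111
Count of 1s: 8

8


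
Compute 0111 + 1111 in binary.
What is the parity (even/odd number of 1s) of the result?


0111 = 7
1111 = 15
Sum = 22 = 10110
1s count = 3

odd parity (3 ones in 10110)


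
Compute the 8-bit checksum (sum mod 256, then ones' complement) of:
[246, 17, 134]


Sum = 397 mod 256 = 141
Complement = 114

114


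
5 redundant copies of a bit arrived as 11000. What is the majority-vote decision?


Ones: 2 out of 5
Threshold: 3

0 (2/5 voted 1)


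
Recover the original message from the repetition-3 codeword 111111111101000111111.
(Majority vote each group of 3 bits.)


Groups: 111, 111, 111, 101, 000, 111, 111
Majority votes: 1111011

1111011


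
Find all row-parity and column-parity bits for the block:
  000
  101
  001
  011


Row parities: 0010
Column parities: 111

Row P: 0010, Col P: 111, Corner: 1


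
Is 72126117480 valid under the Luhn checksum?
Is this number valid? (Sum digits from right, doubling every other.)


Luhn sum = 41
41 mod 10 = 1

Invalid (Luhn sum mod 10 = 1)


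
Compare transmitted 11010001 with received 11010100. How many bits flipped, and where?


XOR: 00000101

2 error(s) at position(s): 5, 7


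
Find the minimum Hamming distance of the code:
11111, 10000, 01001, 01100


Comparing all pairs, minimum distance: 2
Can detect 1 errors, correct 0 errors

2


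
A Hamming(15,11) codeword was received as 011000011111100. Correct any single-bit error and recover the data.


Syndrome = 0: no error detected

Data: 10001111100 (no errors)


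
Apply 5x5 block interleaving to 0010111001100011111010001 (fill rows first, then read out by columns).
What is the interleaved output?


Matrix:
  00101
  11001
  10001
  11110
  10001
Read columns: 0111101010100100001011101

0111101010100100001011101


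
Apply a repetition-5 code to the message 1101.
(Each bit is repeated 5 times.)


Each bit -> 5 copies

11111111110000011111


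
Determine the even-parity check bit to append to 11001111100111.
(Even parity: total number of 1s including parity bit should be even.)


Number of 1s in data: 10
Parity bit: 0

0


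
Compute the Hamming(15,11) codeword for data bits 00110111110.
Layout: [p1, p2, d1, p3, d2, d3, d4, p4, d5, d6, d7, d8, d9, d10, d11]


Parity bits: p1=1, p2=1, p3=1, p4=1

110101110111110


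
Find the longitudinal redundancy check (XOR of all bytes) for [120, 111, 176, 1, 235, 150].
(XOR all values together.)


XOR chain: 120 ^ 111 ^ 176 ^ 1 ^ 235 ^ 150 = 219

219


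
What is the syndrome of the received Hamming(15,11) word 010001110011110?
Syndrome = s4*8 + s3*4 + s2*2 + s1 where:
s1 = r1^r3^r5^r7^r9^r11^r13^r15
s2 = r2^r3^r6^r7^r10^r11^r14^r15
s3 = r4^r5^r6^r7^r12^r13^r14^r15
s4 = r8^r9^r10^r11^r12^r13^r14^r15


s1=1, s2=1, s3=1, s4=1

Syndrome = 15 (error at position 15)


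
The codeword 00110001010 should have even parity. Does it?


Number of 1s: 4

Yes, parity is correct (4 ones)


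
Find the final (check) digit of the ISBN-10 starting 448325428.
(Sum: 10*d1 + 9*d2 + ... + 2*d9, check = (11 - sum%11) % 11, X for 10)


Weighted sum: 236
236 mod 11 = 5

Check digit: 6


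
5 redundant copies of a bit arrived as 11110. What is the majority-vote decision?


Ones: 4 out of 5
Threshold: 3

1 (4/5 voted 1)


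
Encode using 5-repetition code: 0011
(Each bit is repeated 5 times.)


Each bit -> 5 copies

00000000001111111111


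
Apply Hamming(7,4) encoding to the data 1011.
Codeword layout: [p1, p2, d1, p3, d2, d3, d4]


Parity bits: p1=0, p2=1, p3=0

0110011


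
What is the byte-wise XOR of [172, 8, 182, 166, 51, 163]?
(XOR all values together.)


XOR chain: 172 ^ 8 ^ 182 ^ 166 ^ 51 ^ 163 = 36

36


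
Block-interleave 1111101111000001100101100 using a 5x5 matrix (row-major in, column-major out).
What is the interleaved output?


Matrix:
  11111
  01111
  00000
  11001
  01100
Read columns: 1001011011110011100011010

1001011011110011100011010


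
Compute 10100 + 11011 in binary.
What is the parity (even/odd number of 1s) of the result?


10100 = 20
11011 = 27
Sum = 47 = 101111
1s count = 5

odd parity (5 ones in 101111)


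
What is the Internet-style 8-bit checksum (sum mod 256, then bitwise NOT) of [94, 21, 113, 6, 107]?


Sum = 341 mod 256 = 85
Complement = 170

170


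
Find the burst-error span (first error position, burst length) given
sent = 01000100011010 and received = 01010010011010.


XOR: 00010110000000

Burst at position 3, length 4


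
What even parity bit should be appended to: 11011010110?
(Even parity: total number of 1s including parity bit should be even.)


Number of 1s in data: 7
Parity bit: 1

1


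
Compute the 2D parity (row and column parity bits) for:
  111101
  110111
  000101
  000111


Row parities: 1101
Column parities: 001000

Row P: 1101, Col P: 001000, Corner: 1


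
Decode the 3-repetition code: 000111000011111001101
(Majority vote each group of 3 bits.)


Groups: 000, 111, 000, 011, 111, 001, 101
Majority votes: 0101101

0101101


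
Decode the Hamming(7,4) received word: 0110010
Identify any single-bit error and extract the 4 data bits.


Syndrome = 7: error at position 7

Data: 1011 (corrected bit 7)


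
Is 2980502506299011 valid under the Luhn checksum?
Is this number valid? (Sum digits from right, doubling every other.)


Luhn sum = 61
61 mod 10 = 1

Invalid (Luhn sum mod 10 = 1)


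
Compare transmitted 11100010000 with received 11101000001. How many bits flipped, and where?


XOR: 00001010001

3 error(s) at position(s): 4, 6, 10


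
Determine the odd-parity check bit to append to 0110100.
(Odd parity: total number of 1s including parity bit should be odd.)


Number of 1s in data: 3
Parity bit: 0

0


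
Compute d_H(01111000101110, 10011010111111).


XOR: 11100010010001
Count of 1s: 6

6


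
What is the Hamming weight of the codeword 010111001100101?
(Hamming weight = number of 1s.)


Counting 1s in 010111001100101

8


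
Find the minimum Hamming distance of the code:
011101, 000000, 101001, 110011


Comparing all pairs, minimum distance: 3
Can detect 2 errors, correct 1 errors

3


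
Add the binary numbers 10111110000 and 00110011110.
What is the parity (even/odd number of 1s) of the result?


10111110000 = 1520
00110011110 = 414
Sum = 1934 = 11110001110
1s count = 7

odd parity (7 ones in 11110001110)


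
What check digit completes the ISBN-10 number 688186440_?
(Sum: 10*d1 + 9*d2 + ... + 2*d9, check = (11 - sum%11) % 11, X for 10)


Weighted sum: 309
309 mod 11 = 1

Check digit: X


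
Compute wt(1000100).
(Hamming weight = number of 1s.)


Counting 1s in 1000100

2


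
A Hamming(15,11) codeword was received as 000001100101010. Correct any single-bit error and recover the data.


Syndrome = 9: error at position 9

Data: 00111101010 (corrected bit 9)


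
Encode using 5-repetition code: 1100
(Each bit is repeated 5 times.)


Each bit -> 5 copies

11111111110000000000


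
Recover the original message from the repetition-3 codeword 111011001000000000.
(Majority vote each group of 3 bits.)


Groups: 111, 011, 001, 000, 000, 000
Majority votes: 110000

110000


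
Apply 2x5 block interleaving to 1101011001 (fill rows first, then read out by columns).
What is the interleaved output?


Matrix:
  11010
  11001
Read columns: 1111001001

1111001001


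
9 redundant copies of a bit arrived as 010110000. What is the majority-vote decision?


Ones: 3 out of 9
Threshold: 5

0 (3/9 voted 1)


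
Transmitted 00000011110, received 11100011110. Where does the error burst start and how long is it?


XOR: 11100000000

Burst at position 0, length 3


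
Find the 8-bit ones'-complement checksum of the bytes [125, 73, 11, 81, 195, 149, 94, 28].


Sum = 756 mod 256 = 244
Complement = 11

11


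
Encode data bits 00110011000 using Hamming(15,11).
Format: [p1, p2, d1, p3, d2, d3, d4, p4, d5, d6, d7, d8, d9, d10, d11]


Parity bits: p1=0, p2=1, p3=1, p4=0

010101100011000


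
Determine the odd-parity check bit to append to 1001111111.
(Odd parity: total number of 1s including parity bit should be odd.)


Number of 1s in data: 8
Parity bit: 1

1


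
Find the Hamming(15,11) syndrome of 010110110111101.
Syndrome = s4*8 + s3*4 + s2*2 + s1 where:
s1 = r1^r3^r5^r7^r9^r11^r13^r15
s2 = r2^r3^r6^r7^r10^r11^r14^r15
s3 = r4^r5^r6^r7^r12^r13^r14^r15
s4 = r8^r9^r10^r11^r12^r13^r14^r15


s1=1, s2=1, s3=0, s4=0

Syndrome = 3 (error at position 3)


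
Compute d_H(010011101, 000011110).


XOR: 010000011
Count of 1s: 3

3


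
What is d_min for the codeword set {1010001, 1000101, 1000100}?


Comparing all pairs, minimum distance: 1
Can detect 0 errors, correct 0 errors

1


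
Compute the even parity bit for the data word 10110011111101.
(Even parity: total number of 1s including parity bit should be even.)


Number of 1s in data: 10
Parity bit: 0

0


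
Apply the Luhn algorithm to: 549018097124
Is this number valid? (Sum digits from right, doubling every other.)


Luhn sum = 47
47 mod 10 = 7

Invalid (Luhn sum mod 10 = 7)


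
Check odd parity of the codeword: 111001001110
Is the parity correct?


Number of 1s: 7

Yes, parity is correct (7 ones)


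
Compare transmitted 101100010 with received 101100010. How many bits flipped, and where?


XOR: 000000000

0 errors (received matches sent)


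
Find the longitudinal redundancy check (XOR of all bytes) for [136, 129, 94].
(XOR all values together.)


XOR chain: 136 ^ 129 ^ 94 = 87

87


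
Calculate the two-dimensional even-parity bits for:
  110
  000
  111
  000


Row parities: 0010
Column parities: 001

Row P: 0010, Col P: 001, Corner: 1


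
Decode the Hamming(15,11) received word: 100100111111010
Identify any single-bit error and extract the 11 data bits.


Syndrome = 0: no error detected

Data: 00011111010 (no errors)


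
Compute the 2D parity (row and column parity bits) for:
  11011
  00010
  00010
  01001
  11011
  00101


Row parities: 011000
Column parities: 01100

Row P: 011000, Col P: 01100, Corner: 0


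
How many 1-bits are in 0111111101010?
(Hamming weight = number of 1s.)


Counting 1s in 0111111101010

9


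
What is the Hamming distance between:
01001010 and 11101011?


XOR: 10100001
Count of 1s: 3

3


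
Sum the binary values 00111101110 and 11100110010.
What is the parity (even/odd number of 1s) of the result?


00111101110 = 494
11100110010 = 1842
Sum = 2336 = 100100100000
1s count = 3

odd parity (3 ones in 100100100000)


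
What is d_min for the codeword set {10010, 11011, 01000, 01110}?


Comparing all pairs, minimum distance: 2
Can detect 1 errors, correct 0 errors

2


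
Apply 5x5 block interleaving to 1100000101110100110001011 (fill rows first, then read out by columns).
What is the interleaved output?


Matrix:
  11000
  00101
  11010
  01100
  01011
Read columns: 1010010111010100010101001

1010010111010100010101001


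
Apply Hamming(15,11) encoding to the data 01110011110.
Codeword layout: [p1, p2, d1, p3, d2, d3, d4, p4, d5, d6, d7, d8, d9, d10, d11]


Parity bits: p1=0, p2=0, p3=0, p4=0

000011100011110


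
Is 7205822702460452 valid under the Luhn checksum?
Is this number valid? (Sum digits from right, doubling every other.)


Luhn sum = 55
55 mod 10 = 5

Invalid (Luhn sum mod 10 = 5)


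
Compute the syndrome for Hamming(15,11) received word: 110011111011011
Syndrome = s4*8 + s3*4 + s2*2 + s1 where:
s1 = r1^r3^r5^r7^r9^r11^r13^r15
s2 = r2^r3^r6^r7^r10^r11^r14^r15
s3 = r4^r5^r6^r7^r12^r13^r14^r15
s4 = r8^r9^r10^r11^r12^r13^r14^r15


s1=0, s2=0, s3=0, s4=0

Syndrome = 0 (no error)


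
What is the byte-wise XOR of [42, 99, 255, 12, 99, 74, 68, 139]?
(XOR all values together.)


XOR chain: 42 ^ 99 ^ 255 ^ 12 ^ 99 ^ 74 ^ 68 ^ 139 = 92

92


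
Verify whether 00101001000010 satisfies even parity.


Number of 1s: 4

Yes, parity is correct (4 ones)


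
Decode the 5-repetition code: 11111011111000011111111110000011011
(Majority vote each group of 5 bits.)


Groups: 11111, 01111, 10000, 11111, 11111, 00000, 11011
Majority votes: 1101101

1101101


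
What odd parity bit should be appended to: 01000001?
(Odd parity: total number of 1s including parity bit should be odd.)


Number of 1s in data: 2
Parity bit: 1

1


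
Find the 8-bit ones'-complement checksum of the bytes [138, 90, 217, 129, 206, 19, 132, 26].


Sum = 957 mod 256 = 189
Complement = 66

66


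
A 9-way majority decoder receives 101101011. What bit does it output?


Ones: 6 out of 9
Threshold: 5

1 (6/9 voted 1)


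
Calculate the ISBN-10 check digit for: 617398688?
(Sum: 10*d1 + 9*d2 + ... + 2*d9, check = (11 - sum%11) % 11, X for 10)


Weighted sum: 304
304 mod 11 = 7

Check digit: 4
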